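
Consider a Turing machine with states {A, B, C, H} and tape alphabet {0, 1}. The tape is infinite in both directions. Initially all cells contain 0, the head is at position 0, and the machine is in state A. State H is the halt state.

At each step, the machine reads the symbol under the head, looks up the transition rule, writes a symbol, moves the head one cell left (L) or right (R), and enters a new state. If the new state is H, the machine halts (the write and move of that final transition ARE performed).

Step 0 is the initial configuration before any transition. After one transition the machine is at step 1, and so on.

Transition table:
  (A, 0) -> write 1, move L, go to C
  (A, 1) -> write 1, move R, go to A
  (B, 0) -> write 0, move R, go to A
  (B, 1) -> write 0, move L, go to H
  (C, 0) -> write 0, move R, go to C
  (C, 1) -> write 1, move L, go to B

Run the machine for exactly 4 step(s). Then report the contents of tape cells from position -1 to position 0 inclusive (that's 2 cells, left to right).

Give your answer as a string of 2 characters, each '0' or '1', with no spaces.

Answer: 01

Derivation:
Step 1: in state A at pos 0, read 0 -> (A,0)->write 1,move L,goto C. Now: state=C, head=-1, tape[-2..1]=0010 (head:  ^)
Step 2: in state C at pos -1, read 0 -> (C,0)->write 0,move R,goto C. Now: state=C, head=0, tape[-2..1]=0010 (head:   ^)
Step 3: in state C at pos 0, read 1 -> (C,1)->write 1,move L,goto B. Now: state=B, head=-1, tape[-2..1]=0010 (head:  ^)
Step 4: in state B at pos -1, read 0 -> (B,0)->write 0,move R,goto A. Now: state=A, head=0, tape[-2..1]=0010 (head:   ^)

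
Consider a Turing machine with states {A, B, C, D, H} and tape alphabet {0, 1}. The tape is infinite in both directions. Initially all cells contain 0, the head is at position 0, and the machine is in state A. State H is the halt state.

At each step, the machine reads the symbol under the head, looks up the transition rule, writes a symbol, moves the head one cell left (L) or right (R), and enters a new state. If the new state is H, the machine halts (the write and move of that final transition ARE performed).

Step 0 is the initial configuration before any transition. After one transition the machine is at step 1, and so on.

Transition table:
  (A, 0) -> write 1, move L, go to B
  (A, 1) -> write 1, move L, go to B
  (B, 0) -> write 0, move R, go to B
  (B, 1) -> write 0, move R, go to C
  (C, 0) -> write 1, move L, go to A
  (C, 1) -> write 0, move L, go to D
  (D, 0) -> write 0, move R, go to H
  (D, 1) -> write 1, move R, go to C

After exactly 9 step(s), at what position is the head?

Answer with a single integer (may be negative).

Step 1: in state A at pos 0, read 0 -> (A,0)->write 1,move L,goto B. Now: state=B, head=-1, tape[-2..1]=0010 (head:  ^)
Step 2: in state B at pos -1, read 0 -> (B,0)->write 0,move R,goto B. Now: state=B, head=0, tape[-2..1]=0010 (head:   ^)
Step 3: in state B at pos 0, read 1 -> (B,1)->write 0,move R,goto C. Now: state=C, head=1, tape[-2..2]=00000 (head:    ^)
Step 4: in state C at pos 1, read 0 -> (C,0)->write 1,move L,goto A. Now: state=A, head=0, tape[-2..2]=00010 (head:   ^)
Step 5: in state A at pos 0, read 0 -> (A,0)->write 1,move L,goto B. Now: state=B, head=-1, tape[-2..2]=00110 (head:  ^)
Step 6: in state B at pos -1, read 0 -> (B,0)->write 0,move R,goto B. Now: state=B, head=0, tape[-2..2]=00110 (head:   ^)
Step 7: in state B at pos 0, read 1 -> (B,1)->write 0,move R,goto C. Now: state=C, head=1, tape[-2..2]=00010 (head:    ^)
Step 8: in state C at pos 1, read 1 -> (C,1)->write 0,move L,goto D. Now: state=D, head=0, tape[-2..2]=00000 (head:   ^)
Step 9: in state D at pos 0, read 0 -> (D,0)->write 0,move R,goto H. Now: state=H, head=1, tape[-2..2]=00000 (head:    ^)

Answer: 1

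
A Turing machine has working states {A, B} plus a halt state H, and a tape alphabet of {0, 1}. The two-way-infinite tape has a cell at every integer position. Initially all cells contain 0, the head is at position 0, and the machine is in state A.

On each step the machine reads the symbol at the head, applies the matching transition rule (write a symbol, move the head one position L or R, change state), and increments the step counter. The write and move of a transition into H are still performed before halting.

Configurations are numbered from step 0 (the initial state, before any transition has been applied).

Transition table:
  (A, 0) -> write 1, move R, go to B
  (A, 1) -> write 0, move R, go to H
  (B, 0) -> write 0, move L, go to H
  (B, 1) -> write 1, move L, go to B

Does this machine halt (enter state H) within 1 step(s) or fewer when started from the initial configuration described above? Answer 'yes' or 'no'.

Answer: no

Derivation:
Step 1: in state A at pos 0, read 0 -> (A,0)->write 1,move R,goto B. Now: state=B, head=1, tape[-1..2]=0100 (head:   ^)
After 1 step(s): state = B (not H) -> not halted within 1 -> no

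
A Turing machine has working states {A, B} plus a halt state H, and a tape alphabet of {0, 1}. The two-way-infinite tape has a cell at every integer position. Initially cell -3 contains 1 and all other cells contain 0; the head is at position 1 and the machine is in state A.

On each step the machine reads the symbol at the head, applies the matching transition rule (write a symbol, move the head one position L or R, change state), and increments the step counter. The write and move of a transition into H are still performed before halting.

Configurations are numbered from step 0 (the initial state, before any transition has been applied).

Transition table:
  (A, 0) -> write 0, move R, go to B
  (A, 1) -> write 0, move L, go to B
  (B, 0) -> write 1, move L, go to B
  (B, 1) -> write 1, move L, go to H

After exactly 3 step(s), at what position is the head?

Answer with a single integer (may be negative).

Answer: 0

Derivation:
Step 1: in state A at pos 1, read 0 -> (A,0)->write 0,move R,goto B. Now: state=B, head=2, tape[-4..3]=01000000 (head:       ^)
Step 2: in state B at pos 2, read 0 -> (B,0)->write 1,move L,goto B. Now: state=B, head=1, tape[-4..3]=01000010 (head:      ^)
Step 3: in state B at pos 1, read 0 -> (B,0)->write 1,move L,goto B. Now: state=B, head=0, tape[-4..3]=01000110 (head:     ^)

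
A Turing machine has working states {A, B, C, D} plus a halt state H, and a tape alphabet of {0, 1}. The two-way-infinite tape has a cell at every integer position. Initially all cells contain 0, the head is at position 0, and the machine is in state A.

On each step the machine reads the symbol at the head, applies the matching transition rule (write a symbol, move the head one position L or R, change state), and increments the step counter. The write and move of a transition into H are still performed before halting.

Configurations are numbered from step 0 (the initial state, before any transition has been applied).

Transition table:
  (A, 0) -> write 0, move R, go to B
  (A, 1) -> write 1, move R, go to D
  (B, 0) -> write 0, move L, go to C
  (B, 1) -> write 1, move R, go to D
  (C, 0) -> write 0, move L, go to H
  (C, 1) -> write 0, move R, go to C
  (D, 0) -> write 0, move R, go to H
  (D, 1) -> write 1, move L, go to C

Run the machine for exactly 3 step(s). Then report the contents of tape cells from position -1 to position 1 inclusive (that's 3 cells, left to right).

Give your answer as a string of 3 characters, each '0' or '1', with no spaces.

Answer: 000

Derivation:
Step 1: in state A at pos 0, read 0 -> (A,0)->write 0,move R,goto B. Now: state=B, head=1, tape[-1..2]=0000 (head:   ^)
Step 2: in state B at pos 1, read 0 -> (B,0)->write 0,move L,goto C. Now: state=C, head=0, tape[-1..2]=0000 (head:  ^)
Step 3: in state C at pos 0, read 0 -> (C,0)->write 0,move L,goto H. Now: state=H, head=-1, tape[-2..2]=00000 (head:  ^)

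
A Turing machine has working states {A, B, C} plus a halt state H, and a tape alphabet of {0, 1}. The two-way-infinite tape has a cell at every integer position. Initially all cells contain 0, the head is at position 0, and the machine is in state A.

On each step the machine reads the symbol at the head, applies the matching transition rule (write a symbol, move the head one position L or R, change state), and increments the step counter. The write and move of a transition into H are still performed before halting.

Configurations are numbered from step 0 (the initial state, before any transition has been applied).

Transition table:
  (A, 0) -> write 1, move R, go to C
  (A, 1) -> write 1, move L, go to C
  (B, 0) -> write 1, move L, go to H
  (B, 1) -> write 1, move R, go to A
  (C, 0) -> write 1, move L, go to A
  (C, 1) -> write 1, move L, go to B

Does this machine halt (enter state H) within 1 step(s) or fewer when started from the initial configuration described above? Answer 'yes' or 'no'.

Step 1: in state A at pos 0, read 0 -> (A,0)->write 1,move R,goto C. Now: state=C, head=1, tape[-1..2]=0100 (head:   ^)
After 1 step(s): state = C (not H) -> not halted within 1 -> no

Answer: no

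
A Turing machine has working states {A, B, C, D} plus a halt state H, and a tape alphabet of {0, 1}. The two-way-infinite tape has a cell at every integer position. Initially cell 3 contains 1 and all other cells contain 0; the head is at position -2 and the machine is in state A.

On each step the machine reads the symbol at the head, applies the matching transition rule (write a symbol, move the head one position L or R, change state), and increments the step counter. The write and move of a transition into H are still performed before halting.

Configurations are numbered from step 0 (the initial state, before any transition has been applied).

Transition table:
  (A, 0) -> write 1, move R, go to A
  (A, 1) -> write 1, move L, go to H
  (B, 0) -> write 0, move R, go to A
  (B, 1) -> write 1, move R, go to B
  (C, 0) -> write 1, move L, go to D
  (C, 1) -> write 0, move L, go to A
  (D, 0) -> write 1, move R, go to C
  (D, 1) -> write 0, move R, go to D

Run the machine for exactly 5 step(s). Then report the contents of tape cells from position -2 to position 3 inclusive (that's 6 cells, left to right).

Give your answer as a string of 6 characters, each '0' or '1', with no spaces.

Step 1: in state A at pos -2, read 0 -> (A,0)->write 1,move R,goto A. Now: state=A, head=-1, tape[-3..4]=01000010 (head:   ^)
Step 2: in state A at pos -1, read 0 -> (A,0)->write 1,move R,goto A. Now: state=A, head=0, tape[-3..4]=01100010 (head:    ^)
Step 3: in state A at pos 0, read 0 -> (A,0)->write 1,move R,goto A. Now: state=A, head=1, tape[-3..4]=01110010 (head:     ^)
Step 4: in state A at pos 1, read 0 -> (A,0)->write 1,move R,goto A. Now: state=A, head=2, tape[-3..4]=01111010 (head:      ^)
Step 5: in state A at pos 2, read 0 -> (A,0)->write 1,move R,goto A. Now: state=A, head=3, tape[-3..4]=01111110 (head:       ^)

Answer: 111111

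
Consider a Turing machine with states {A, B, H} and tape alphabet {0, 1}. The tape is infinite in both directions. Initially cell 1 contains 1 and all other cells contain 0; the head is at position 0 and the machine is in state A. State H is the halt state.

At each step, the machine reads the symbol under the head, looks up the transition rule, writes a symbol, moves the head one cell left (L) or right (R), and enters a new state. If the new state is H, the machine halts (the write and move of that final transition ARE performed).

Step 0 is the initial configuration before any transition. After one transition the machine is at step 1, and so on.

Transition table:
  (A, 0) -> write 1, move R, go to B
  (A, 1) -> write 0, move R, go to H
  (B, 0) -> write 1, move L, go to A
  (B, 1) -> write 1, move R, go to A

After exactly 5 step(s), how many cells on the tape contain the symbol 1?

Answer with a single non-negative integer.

Answer: 3

Derivation:
Step 1: in state A at pos 0, read 0 -> (A,0)->write 1,move R,goto B. Now: state=B, head=1, tape[-1..2]=0110 (head:   ^)
Step 2: in state B at pos 1, read 1 -> (B,1)->write 1,move R,goto A. Now: state=A, head=2, tape[-1..3]=01100 (head:    ^)
Step 3: in state A at pos 2, read 0 -> (A,0)->write 1,move R,goto B. Now: state=B, head=3, tape[-1..4]=011100 (head:     ^)
Step 4: in state B at pos 3, read 0 -> (B,0)->write 1,move L,goto A. Now: state=A, head=2, tape[-1..4]=011110 (head:    ^)
Step 5: in state A at pos 2, read 1 -> (A,1)->write 0,move R,goto H. Now: state=H, head=3, tape[-1..4]=011010 (head:     ^)
Cells containing 1 after step 5: {0, 1, 3} -> 3 cell(s)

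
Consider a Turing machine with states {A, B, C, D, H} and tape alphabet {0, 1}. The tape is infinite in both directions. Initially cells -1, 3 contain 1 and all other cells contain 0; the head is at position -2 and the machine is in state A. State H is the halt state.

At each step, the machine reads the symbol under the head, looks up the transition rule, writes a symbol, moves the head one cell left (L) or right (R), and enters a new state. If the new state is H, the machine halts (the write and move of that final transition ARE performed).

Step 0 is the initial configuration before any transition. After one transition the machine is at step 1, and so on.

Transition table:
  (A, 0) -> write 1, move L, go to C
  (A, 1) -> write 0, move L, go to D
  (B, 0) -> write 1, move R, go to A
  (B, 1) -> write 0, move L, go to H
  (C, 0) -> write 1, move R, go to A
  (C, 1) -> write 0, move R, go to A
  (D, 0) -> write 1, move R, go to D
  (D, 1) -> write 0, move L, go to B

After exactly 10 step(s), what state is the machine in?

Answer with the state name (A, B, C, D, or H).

Answer: D

Derivation:
Step 1: in state A at pos -2, read 0 -> (A,0)->write 1,move L,goto C. Now: state=C, head=-3, tape[-4..4]=001100010 (head:  ^)
Step 2: in state C at pos -3, read 0 -> (C,0)->write 1,move R,goto A. Now: state=A, head=-2, tape[-4..4]=011100010 (head:   ^)
Step 3: in state A at pos -2, read 1 -> (A,1)->write 0,move L,goto D. Now: state=D, head=-3, tape[-4..4]=010100010 (head:  ^)
Step 4: in state D at pos -3, read 1 -> (D,1)->write 0,move L,goto B. Now: state=B, head=-4, tape[-5..4]=0000100010 (head:  ^)
Step 5: in state B at pos -4, read 0 -> (B,0)->write 1,move R,goto A. Now: state=A, head=-3, tape[-5..4]=0100100010 (head:   ^)
Step 6: in state A at pos -3, read 0 -> (A,0)->write 1,move L,goto C. Now: state=C, head=-4, tape[-5..4]=0110100010 (head:  ^)
Step 7: in state C at pos -4, read 1 -> (C,1)->write 0,move R,goto A. Now: state=A, head=-3, tape[-5..4]=0010100010 (head:   ^)
Step 8: in state A at pos -3, read 1 -> (A,1)->write 0,move L,goto D. Now: state=D, head=-4, tape[-5..4]=0000100010 (head:  ^)
Step 9: in state D at pos -4, read 0 -> (D,0)->write 1,move R,goto D. Now: state=D, head=-3, tape[-5..4]=0100100010 (head:   ^)
Step 10: in state D at pos -3, read 0 -> (D,0)->write 1,move R,goto D. Now: state=D, head=-2, tape[-5..4]=0110100010 (head:    ^)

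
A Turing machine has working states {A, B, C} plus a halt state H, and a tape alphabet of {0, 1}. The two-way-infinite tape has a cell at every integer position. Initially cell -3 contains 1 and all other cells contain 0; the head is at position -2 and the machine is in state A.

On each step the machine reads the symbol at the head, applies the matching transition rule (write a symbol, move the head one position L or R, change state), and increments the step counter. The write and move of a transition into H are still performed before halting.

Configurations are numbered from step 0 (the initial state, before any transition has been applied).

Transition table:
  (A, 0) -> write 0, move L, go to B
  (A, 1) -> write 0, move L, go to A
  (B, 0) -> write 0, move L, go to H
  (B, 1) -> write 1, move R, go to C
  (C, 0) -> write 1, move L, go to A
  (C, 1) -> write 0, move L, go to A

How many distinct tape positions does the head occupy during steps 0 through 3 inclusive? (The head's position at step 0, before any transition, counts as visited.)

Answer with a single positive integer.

Answer: 2

Derivation:
Step 1: in state A at pos -2, read 0 -> (A,0)->write 0,move L,goto B. Now: state=B, head=-3, tape[-4..-1]=0100 (head:  ^)
Step 2: in state B at pos -3, read 1 -> (B,1)->write 1,move R,goto C. Now: state=C, head=-2, tape[-4..-1]=0100 (head:   ^)
Step 3: in state C at pos -2, read 0 -> (C,0)->write 1,move L,goto A. Now: state=A, head=-3, tape[-4..-1]=0110 (head:  ^)
Head positions at steps 0..3: starting at -2, distinct positions visited = {-3, -2} -> 2 position(s)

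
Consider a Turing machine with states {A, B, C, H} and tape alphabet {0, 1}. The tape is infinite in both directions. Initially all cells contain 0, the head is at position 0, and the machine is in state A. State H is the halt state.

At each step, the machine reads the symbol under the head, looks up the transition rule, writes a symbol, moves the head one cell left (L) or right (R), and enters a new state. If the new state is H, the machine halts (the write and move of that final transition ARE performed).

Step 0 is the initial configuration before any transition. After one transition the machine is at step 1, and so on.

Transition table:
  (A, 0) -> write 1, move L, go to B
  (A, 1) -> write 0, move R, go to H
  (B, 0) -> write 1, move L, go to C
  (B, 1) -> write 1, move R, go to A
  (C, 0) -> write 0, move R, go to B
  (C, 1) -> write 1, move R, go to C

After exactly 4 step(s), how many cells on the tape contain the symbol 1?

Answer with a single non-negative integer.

Answer: 2

Derivation:
Step 1: in state A at pos 0, read 0 -> (A,0)->write 1,move L,goto B. Now: state=B, head=-1, tape[-2..1]=0010 (head:  ^)
Step 2: in state B at pos -1, read 0 -> (B,0)->write 1,move L,goto C. Now: state=C, head=-2, tape[-3..1]=00110 (head:  ^)
Step 3: in state C at pos -2, read 0 -> (C,0)->write 0,move R,goto B. Now: state=B, head=-1, tape[-3..1]=00110 (head:   ^)
Step 4: in state B at pos -1, read 1 -> (B,1)->write 1,move R,goto A. Now: state=A, head=0, tape[-3..1]=00110 (head:    ^)
Cells containing 1 after step 4: {-1, 0} -> 2 cell(s)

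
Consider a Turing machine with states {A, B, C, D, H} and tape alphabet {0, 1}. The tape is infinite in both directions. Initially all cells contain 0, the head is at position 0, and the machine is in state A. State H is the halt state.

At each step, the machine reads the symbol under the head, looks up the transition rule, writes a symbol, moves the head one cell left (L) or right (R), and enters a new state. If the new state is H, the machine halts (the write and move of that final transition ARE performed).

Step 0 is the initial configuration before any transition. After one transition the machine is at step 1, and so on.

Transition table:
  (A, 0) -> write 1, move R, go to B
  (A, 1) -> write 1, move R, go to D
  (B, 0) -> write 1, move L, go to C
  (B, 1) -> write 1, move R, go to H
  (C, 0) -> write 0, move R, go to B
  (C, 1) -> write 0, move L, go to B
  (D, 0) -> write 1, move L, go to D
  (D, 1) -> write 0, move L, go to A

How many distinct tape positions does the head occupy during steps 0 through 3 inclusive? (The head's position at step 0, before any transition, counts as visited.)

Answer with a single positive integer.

Answer: 3

Derivation:
Step 1: in state A at pos 0, read 0 -> (A,0)->write 1,move R,goto B. Now: state=B, head=1, tape[-1..2]=0100 (head:   ^)
Step 2: in state B at pos 1, read 0 -> (B,0)->write 1,move L,goto C. Now: state=C, head=0, tape[-1..2]=0110 (head:  ^)
Step 3: in state C at pos 0, read 1 -> (C,1)->write 0,move L,goto B. Now: state=B, head=-1, tape[-2..2]=00010 (head:  ^)
Head positions at steps 0..3: starting at 0, distinct positions visited = {-1, 0, 1} -> 3 position(s)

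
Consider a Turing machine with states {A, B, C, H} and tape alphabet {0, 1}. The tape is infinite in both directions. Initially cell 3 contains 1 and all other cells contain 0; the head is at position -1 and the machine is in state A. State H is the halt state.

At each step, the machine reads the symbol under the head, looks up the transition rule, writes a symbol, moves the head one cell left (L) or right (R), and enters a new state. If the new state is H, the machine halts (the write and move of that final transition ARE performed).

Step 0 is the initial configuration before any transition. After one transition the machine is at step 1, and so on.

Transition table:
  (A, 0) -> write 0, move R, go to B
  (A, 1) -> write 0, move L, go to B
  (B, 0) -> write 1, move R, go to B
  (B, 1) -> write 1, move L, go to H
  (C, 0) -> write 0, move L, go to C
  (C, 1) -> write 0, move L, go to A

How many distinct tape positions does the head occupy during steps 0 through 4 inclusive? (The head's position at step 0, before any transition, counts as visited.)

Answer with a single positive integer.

Step 1: in state A at pos -1, read 0 -> (A,0)->write 0,move R,goto B. Now: state=B, head=0, tape[-2..4]=0000010 (head:   ^)
Step 2: in state B at pos 0, read 0 -> (B,0)->write 1,move R,goto B. Now: state=B, head=1, tape[-2..4]=0010010 (head:    ^)
Step 3: in state B at pos 1, read 0 -> (B,0)->write 1,move R,goto B. Now: state=B, head=2, tape[-2..4]=0011010 (head:     ^)
Step 4: in state B at pos 2, read 0 -> (B,0)->write 1,move R,goto B. Now: state=B, head=3, tape[-2..4]=0011110 (head:      ^)
Head positions at steps 0..4: starting at -1, distinct positions visited = {-1, 0, 1, 2, 3} -> 5 position(s)

Answer: 5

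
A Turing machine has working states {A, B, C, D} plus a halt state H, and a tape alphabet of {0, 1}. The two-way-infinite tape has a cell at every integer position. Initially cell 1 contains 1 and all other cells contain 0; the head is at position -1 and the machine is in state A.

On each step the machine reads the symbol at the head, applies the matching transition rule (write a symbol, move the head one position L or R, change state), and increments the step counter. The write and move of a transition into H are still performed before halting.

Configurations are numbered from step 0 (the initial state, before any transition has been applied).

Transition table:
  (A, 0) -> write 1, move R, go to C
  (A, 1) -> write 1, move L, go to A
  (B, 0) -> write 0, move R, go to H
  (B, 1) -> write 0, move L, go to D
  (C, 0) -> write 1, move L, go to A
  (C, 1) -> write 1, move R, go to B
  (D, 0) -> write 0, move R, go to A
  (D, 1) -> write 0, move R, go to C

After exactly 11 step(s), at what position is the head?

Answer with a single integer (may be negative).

Step 1: in state A at pos -1, read 0 -> (A,0)->write 1,move R,goto C. Now: state=C, head=0, tape[-2..2]=01010 (head:   ^)
Step 2: in state C at pos 0, read 0 -> (C,0)->write 1,move L,goto A. Now: state=A, head=-1, tape[-2..2]=01110 (head:  ^)
Step 3: in state A at pos -1, read 1 -> (A,1)->write 1,move L,goto A. Now: state=A, head=-2, tape[-3..2]=001110 (head:  ^)
Step 4: in state A at pos -2, read 0 -> (A,0)->write 1,move R,goto C. Now: state=C, head=-1, tape[-3..2]=011110 (head:   ^)
Step 5: in state C at pos -1, read 1 -> (C,1)->write 1,move R,goto B. Now: state=B, head=0, tape[-3..2]=011110 (head:    ^)
Step 6: in state B at pos 0, read 1 -> (B,1)->write 0,move L,goto D. Now: state=D, head=-1, tape[-3..2]=011010 (head:   ^)
Step 7: in state D at pos -1, read 1 -> (D,1)->write 0,move R,goto C. Now: state=C, head=0, tape[-3..2]=010010 (head:    ^)
Step 8: in state C at pos 0, read 0 -> (C,0)->write 1,move L,goto A. Now: state=A, head=-1, tape[-3..2]=010110 (head:   ^)
Step 9: in state A at pos -1, read 0 -> (A,0)->write 1,move R,goto C. Now: state=C, head=0, tape[-3..2]=011110 (head:    ^)
Step 10: in state C at pos 0, read 1 -> (C,1)->write 1,move R,goto B. Now: state=B, head=1, tape[-3..2]=011110 (head:     ^)
Step 11: in state B at pos 1, read 1 -> (B,1)->write 0,move L,goto D. Now: state=D, head=0, tape[-3..2]=011100 (head:    ^)

Answer: 0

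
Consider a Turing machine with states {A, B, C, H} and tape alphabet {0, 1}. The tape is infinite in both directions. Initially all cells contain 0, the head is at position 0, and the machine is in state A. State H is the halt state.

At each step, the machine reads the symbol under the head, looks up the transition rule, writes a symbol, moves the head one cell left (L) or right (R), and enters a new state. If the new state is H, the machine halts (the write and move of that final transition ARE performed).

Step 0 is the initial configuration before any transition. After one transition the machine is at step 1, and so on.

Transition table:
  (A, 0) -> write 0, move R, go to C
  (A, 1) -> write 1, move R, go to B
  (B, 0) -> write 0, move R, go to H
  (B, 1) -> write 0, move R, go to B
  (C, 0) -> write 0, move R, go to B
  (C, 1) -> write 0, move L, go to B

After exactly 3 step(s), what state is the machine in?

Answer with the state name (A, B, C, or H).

Step 1: in state A at pos 0, read 0 -> (A,0)->write 0,move R,goto C. Now: state=C, head=1, tape[-1..2]=0000 (head:   ^)
Step 2: in state C at pos 1, read 0 -> (C,0)->write 0,move R,goto B. Now: state=B, head=2, tape[-1..3]=00000 (head:    ^)
Step 3: in state B at pos 2, read 0 -> (B,0)->write 0,move R,goto H. Now: state=H, head=3, tape[-1..4]=000000 (head:     ^)

Answer: H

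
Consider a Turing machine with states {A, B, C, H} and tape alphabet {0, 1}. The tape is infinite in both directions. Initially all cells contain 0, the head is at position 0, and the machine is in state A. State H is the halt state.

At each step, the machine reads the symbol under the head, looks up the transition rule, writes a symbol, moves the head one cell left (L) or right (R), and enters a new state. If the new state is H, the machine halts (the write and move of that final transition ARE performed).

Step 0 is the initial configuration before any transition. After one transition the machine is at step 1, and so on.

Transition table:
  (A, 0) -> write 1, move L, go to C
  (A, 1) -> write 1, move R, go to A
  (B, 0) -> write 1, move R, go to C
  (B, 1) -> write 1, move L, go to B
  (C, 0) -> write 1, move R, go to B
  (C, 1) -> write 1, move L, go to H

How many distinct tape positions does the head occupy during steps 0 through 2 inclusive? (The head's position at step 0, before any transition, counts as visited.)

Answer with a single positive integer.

Answer: 2

Derivation:
Step 1: in state A at pos 0, read 0 -> (A,0)->write 1,move L,goto C. Now: state=C, head=-1, tape[-2..1]=0010 (head:  ^)
Step 2: in state C at pos -1, read 0 -> (C,0)->write 1,move R,goto B. Now: state=B, head=0, tape[-2..1]=0110 (head:   ^)
Head positions at steps 0..2: starting at 0, distinct positions visited = {-1, 0} -> 2 position(s)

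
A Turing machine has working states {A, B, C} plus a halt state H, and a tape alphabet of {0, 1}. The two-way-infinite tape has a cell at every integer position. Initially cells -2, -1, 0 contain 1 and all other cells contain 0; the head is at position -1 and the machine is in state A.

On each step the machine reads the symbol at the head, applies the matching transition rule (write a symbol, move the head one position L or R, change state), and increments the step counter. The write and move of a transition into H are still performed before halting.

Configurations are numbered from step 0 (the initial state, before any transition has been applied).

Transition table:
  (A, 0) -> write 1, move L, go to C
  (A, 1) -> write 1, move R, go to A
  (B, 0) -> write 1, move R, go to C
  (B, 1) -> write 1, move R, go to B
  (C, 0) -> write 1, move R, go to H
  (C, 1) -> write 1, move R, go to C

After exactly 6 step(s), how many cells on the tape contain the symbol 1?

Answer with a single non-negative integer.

Step 1: in state A at pos -1, read 1 -> (A,1)->write 1,move R,goto A. Now: state=A, head=0, tape[-3..1]=01110 (head:    ^)
Step 2: in state A at pos 0, read 1 -> (A,1)->write 1,move R,goto A. Now: state=A, head=1, tape[-3..2]=011100 (head:     ^)
Step 3: in state A at pos 1, read 0 -> (A,0)->write 1,move L,goto C. Now: state=C, head=0, tape[-3..2]=011110 (head:    ^)
Step 4: in state C at pos 0, read 1 -> (C,1)->write 1,move R,goto C. Now: state=C, head=1, tape[-3..2]=011110 (head:     ^)
Step 5: in state C at pos 1, read 1 -> (C,1)->write 1,move R,goto C. Now: state=C, head=2, tape[-3..3]=0111100 (head:      ^)
Step 6: in state C at pos 2, read 0 -> (C,0)->write 1,move R,goto H. Now: state=H, head=3, tape[-3..4]=01111100 (head:       ^)
Cells containing 1 after step 6: {-2, -1, 0, 1, 2} -> 5 cell(s)

Answer: 5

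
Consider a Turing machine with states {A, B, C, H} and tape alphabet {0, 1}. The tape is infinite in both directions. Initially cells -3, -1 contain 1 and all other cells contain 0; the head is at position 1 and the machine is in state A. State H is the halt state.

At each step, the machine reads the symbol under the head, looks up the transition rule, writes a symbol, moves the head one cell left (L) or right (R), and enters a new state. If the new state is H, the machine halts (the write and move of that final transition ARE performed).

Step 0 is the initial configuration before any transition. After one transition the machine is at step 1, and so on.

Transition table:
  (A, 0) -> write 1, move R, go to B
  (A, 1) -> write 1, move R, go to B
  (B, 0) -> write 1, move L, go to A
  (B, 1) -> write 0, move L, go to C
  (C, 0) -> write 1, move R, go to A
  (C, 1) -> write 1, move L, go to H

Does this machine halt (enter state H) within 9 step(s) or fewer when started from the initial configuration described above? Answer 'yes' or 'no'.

Step 1: in state A at pos 1, read 0 -> (A,0)->write 1,move R,goto B. Now: state=B, head=2, tape[-4..3]=01010100 (head:       ^)
Step 2: in state B at pos 2, read 0 -> (B,0)->write 1,move L,goto A. Now: state=A, head=1, tape[-4..3]=01010110 (head:      ^)
Step 3: in state A at pos 1, read 1 -> (A,1)->write 1,move R,goto B. Now: state=B, head=2, tape[-4..3]=01010110 (head:       ^)
Step 4: in state B at pos 2, read 1 -> (B,1)->write 0,move L,goto C. Now: state=C, head=1, tape[-4..3]=01010100 (head:      ^)
Step 5: in state C at pos 1, read 1 -> (C,1)->write 1,move L,goto H. Now: state=H, head=0, tape[-4..3]=01010100 (head:     ^)
State H reached at step 5; 5 <= 9 -> yes

Answer: yes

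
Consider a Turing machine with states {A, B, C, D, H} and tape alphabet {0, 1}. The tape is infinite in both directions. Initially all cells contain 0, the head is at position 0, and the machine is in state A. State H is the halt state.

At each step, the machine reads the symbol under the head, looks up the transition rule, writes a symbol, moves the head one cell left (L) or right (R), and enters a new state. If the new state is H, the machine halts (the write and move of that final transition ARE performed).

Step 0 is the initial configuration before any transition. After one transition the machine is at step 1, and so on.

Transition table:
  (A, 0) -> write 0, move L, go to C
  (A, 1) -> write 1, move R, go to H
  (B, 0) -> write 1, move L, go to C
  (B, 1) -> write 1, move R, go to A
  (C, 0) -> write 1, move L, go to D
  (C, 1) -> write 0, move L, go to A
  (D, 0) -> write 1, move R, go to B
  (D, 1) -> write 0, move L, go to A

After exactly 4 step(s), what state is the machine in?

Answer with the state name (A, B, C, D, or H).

Step 1: in state A at pos 0, read 0 -> (A,0)->write 0,move L,goto C. Now: state=C, head=-1, tape[-2..1]=0000 (head:  ^)
Step 2: in state C at pos -1, read 0 -> (C,0)->write 1,move L,goto D. Now: state=D, head=-2, tape[-3..1]=00100 (head:  ^)
Step 3: in state D at pos -2, read 0 -> (D,0)->write 1,move R,goto B. Now: state=B, head=-1, tape[-3..1]=01100 (head:   ^)
Step 4: in state B at pos -1, read 1 -> (B,1)->write 1,move R,goto A. Now: state=A, head=0, tape[-3..1]=01100 (head:    ^)

Answer: A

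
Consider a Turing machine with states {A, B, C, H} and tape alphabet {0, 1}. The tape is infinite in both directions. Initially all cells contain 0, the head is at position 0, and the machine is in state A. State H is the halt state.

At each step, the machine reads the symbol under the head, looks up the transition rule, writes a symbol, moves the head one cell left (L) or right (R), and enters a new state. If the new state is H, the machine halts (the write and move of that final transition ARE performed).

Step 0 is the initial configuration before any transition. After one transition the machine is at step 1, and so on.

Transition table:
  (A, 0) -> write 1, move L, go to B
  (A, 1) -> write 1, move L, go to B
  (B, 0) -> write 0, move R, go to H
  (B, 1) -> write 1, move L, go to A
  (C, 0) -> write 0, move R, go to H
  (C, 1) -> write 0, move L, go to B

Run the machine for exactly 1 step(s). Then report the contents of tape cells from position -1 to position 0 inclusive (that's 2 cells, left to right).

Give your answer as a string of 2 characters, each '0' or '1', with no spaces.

Answer: 01

Derivation:
Step 1: in state A at pos 0, read 0 -> (A,0)->write 1,move L,goto B. Now: state=B, head=-1, tape[-2..1]=0010 (head:  ^)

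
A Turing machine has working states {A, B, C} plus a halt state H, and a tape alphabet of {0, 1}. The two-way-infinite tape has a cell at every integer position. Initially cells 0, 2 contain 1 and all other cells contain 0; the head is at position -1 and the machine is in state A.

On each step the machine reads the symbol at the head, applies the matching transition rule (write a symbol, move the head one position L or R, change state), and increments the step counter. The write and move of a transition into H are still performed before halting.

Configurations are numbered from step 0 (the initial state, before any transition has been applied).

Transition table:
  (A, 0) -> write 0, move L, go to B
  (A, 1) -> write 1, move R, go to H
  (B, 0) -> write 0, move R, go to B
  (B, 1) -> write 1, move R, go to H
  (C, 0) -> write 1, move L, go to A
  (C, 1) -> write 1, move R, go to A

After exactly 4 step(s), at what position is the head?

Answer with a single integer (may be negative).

Step 1: in state A at pos -1, read 0 -> (A,0)->write 0,move L,goto B. Now: state=B, head=-2, tape[-3..3]=0001010 (head:  ^)
Step 2: in state B at pos -2, read 0 -> (B,0)->write 0,move R,goto B. Now: state=B, head=-1, tape[-3..3]=0001010 (head:   ^)
Step 3: in state B at pos -1, read 0 -> (B,0)->write 0,move R,goto B. Now: state=B, head=0, tape[-3..3]=0001010 (head:    ^)
Step 4: in state B at pos 0, read 1 -> (B,1)->write 1,move R,goto H. Now: state=H, head=1, tape[-3..3]=0001010 (head:     ^)

Answer: 1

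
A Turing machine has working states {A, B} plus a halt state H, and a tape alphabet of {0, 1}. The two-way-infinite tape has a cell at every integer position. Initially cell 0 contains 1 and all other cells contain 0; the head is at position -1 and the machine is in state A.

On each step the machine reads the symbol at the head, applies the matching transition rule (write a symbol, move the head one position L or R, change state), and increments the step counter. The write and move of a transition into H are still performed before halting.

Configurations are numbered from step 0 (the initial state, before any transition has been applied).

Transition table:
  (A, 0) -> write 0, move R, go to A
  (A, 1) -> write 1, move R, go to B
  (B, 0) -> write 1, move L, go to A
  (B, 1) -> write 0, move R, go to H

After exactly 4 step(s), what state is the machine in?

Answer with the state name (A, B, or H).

Answer: B

Derivation:
Step 1: in state A at pos -1, read 0 -> (A,0)->write 0,move R,goto A. Now: state=A, head=0, tape[-2..1]=0010 (head:   ^)
Step 2: in state A at pos 0, read 1 -> (A,1)->write 1,move R,goto B. Now: state=B, head=1, tape[-2..2]=00100 (head:    ^)
Step 3: in state B at pos 1, read 0 -> (B,0)->write 1,move L,goto A. Now: state=A, head=0, tape[-2..2]=00110 (head:   ^)
Step 4: in state A at pos 0, read 1 -> (A,1)->write 1,move R,goto B. Now: state=B, head=1, tape[-2..2]=00110 (head:    ^)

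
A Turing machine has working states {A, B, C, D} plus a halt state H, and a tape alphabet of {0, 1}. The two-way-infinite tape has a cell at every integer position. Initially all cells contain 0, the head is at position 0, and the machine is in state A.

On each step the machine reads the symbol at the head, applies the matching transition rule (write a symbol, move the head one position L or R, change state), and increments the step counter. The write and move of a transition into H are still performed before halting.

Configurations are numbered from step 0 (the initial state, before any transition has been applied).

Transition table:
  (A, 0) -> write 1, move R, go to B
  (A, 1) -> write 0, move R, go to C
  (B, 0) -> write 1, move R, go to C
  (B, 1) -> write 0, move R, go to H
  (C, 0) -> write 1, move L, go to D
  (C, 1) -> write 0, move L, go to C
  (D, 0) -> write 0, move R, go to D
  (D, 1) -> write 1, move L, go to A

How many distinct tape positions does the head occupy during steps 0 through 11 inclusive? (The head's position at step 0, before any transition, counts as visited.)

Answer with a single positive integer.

Answer: 4

Derivation:
Step 1: in state A at pos 0, read 0 -> (A,0)->write 1,move R,goto B. Now: state=B, head=1, tape[-1..2]=0100 (head:   ^)
Step 2: in state B at pos 1, read 0 -> (B,0)->write 1,move R,goto C. Now: state=C, head=2, tape[-1..3]=01100 (head:    ^)
Step 3: in state C at pos 2, read 0 -> (C,0)->write 1,move L,goto D. Now: state=D, head=1, tape[-1..3]=01110 (head:   ^)
Step 4: in state D at pos 1, read 1 -> (D,1)->write 1,move L,goto A. Now: state=A, head=0, tape[-1..3]=01110 (head:  ^)
Step 5: in state A at pos 0, read 1 -> (A,1)->write 0,move R,goto C. Now: state=C, head=1, tape[-1..3]=00110 (head:   ^)
Step 6: in state C at pos 1, read 1 -> (C,1)->write 0,move L,goto C. Now: state=C, head=0, tape[-1..3]=00010 (head:  ^)
Step 7: in state C at pos 0, read 0 -> (C,0)->write 1,move L,goto D. Now: state=D, head=-1, tape[-2..3]=001010 (head:  ^)
Step 8: in state D at pos -1, read 0 -> (D,0)->write 0,move R,goto D. Now: state=D, head=0, tape[-2..3]=001010 (head:   ^)
Step 9: in state D at pos 0, read 1 -> (D,1)->write 1,move L,goto A. Now: state=A, head=-1, tape[-2..3]=001010 (head:  ^)
Step 10: in state A at pos -1, read 0 -> (A,0)->write 1,move R,goto B. Now: state=B, head=0, tape[-2..3]=011010 (head:   ^)
Step 11: in state B at pos 0, read 1 -> (B,1)->write 0,move R,goto H. Now: state=H, head=1, tape[-2..3]=010010 (head:    ^)
Head positions at steps 0..11: starting at 0, distinct positions visited = {-1, 0, 1, 2} -> 4 position(s)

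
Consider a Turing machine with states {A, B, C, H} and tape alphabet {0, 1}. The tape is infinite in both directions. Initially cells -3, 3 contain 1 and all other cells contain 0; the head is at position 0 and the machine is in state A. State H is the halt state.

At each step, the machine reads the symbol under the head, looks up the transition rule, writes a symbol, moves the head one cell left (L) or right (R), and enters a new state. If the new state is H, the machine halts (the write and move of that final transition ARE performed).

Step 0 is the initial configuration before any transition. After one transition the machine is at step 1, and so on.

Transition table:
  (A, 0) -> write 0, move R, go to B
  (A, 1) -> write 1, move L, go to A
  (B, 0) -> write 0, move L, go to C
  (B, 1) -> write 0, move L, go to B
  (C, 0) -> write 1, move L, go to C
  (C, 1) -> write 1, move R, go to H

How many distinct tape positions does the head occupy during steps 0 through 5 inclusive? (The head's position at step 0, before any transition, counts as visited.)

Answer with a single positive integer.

Step 1: in state A at pos 0, read 0 -> (A,0)->write 0,move R,goto B. Now: state=B, head=1, tape[-4..4]=010000010 (head:      ^)
Step 2: in state B at pos 1, read 0 -> (B,0)->write 0,move L,goto C. Now: state=C, head=0, tape[-4..4]=010000010 (head:     ^)
Step 3: in state C at pos 0, read 0 -> (C,0)->write 1,move L,goto C. Now: state=C, head=-1, tape[-4..4]=010010010 (head:    ^)
Step 4: in state C at pos -1, read 0 -> (C,0)->write 1,move L,goto C. Now: state=C, head=-2, tape[-4..4]=010110010 (head:   ^)
Step 5: in state C at pos -2, read 0 -> (C,0)->write 1,move L,goto C. Now: state=C, head=-3, tape[-4..4]=011110010 (head:  ^)
Head positions at steps 0..5: starting at 0, distinct positions visited = {-3, -2, -1, 0, 1} -> 5 position(s)

Answer: 5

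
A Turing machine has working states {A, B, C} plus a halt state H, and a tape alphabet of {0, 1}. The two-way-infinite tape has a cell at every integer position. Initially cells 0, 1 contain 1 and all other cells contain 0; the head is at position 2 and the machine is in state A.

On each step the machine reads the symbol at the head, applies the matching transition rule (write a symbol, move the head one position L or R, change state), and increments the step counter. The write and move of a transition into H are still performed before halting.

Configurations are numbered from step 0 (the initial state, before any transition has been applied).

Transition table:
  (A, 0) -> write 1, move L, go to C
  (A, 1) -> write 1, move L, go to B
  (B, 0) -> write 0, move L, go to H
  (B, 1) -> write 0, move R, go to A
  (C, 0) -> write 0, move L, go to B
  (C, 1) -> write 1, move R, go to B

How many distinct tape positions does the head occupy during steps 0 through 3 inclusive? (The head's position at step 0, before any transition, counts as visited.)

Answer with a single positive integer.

Step 1: in state A at pos 2, read 0 -> (A,0)->write 1,move L,goto C. Now: state=C, head=1, tape[-1..3]=01110 (head:   ^)
Step 2: in state C at pos 1, read 1 -> (C,1)->write 1,move R,goto B. Now: state=B, head=2, tape[-1..3]=01110 (head:    ^)
Step 3: in state B at pos 2, read 1 -> (B,1)->write 0,move R,goto A. Now: state=A, head=3, tape[-1..4]=011000 (head:     ^)
Head positions at steps 0..3: starting at 2, distinct positions visited = {1, 2, 3} -> 3 position(s)

Answer: 3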